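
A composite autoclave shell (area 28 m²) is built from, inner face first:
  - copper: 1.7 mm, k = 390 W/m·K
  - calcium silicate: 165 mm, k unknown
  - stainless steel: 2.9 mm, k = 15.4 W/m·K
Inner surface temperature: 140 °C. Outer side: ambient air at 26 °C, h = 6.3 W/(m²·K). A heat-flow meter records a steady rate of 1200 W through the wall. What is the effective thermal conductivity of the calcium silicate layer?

k ≈ 0.066 W/(m·K)

Model the wall as resistances in series:
R_copper = L/(kA) = 0.0017/(390×28) = 1.557×10^-7 K/W
R_stainless steel = L/(kA) = 0.0029/(15.4×28) = 6.725×10^-6 K/W
R_outer film = 1/(h_o·A) = 1/(6.3×28) = 0.005669 K/W
Sum of known resistances R_other = 0.005676 K/W
Total R = ΔT/Q = 114/1200 = 0.095 K/W
R_calcium silicate = R_total − R_other = 0.08932 K/W
k = L/(R·A) = 0.165/(0.08932×28)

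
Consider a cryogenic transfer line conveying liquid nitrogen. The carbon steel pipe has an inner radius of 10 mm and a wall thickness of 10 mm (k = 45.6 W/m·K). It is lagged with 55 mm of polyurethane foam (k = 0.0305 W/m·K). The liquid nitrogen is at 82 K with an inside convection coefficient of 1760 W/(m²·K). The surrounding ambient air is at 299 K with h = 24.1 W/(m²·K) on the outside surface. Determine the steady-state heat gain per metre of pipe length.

q′ ≈ 31 W/m

Per-layer cylindrical resistances, series-summed:
R_inner film = 1/(h_i·2πr₁L) = 1/(1760×2π×0.01×1) = 0.009043 K/W
R_carbon steel pipe wall = ln(20/10)/(2π×45.6×1) = 0.002419 K/W
R_polyurethane foam = ln(75/20)/(2π×0.0305×1) = 6.897 K/W
R_outer film = 1/(h_o·2πr_oL) = 1/(24.1×2π×0.075×1) = 0.08805 K/W
R_total = 6.997 K/W
Q = ΔT/R_total = 217/6.997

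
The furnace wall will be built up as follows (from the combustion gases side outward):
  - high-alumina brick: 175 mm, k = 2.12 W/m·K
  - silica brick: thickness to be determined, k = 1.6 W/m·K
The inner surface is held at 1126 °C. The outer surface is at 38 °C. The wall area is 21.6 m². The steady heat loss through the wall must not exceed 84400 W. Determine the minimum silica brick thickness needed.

L ≈ 313 mm

Using the resistance-network approach (series):
R_high-alumina brick = L/(kA) = 0.175/(2.12×21.6) = 0.003822 K/W
Sum of the known resistances R_other = 0.003822 K/W
Required total resistance R_tot = ΔT/Q_allow = 1088/84400 = 0.01289 K/W
R_silica brick = R_tot − R_other = 0.009069 K/W
L = R·k·A = 0.009069×1.6×21.6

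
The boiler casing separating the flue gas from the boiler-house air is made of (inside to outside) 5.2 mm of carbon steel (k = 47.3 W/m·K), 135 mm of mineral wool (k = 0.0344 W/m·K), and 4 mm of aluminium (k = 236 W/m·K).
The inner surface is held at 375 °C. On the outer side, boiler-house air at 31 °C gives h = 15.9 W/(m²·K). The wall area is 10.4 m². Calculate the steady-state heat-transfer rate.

Using the resistance-network approach (series):
R_carbon steel = L/(kA) = 0.0052/(47.3×10.4) = 1.057×10^-5 K/W
R_mineral wool = L/(kA) = 0.135/(0.0344×10.4) = 0.3773 K/W
R_aluminium = L/(kA) = 0.004/(236×10.4) = 1.63×10^-6 K/W
R_outer film = 1/(h_o·A) = 1/(15.9×10.4) = 0.006047 K/W
R_total = 0.3834 K/W
Q = ΔT / R_total = 344 / 0.3834

Q ≈ 897 W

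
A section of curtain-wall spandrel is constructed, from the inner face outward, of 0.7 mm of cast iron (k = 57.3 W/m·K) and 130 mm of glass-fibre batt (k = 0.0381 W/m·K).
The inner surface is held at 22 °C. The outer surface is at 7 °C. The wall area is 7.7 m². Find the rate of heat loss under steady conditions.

Thermal resistances in series:
R_cast iron = L/(kA) = 0.0007/(57.3×7.7) = 1.587×10^-6 K/W
R_glass-fibre batt = L/(kA) = 0.13/(0.0381×7.7) = 0.4431 K/W
R_total = 0.4431 K/W
Q = ΔT / R_total = 15 / 0.4431

Q ≈ 33.9 W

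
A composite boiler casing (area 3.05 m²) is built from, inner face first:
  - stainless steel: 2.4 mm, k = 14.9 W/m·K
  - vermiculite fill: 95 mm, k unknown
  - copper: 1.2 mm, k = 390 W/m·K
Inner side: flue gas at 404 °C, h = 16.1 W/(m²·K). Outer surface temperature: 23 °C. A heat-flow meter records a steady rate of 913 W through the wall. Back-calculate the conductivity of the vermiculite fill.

k ≈ 0.0785 W/(m·K)

Series thermal resistances:
R_inner film = 1/(h_i·A) = 1/(16.1×3.05) = 0.02036 K/W
R_stainless steel = L/(kA) = 0.0024/(14.9×3.05) = 5.281×10^-5 K/W
R_copper = L/(kA) = 0.0012/(390×3.05) = 1.009×10^-6 K/W
Sum of known resistances R_other = 0.02042 K/W
Total R = ΔT/Q = 381/913 = 0.4173 K/W
R_vermiculite fill = R_total − R_other = 0.3969 K/W
k = L/(R·A) = 0.095/(0.3969×3.05)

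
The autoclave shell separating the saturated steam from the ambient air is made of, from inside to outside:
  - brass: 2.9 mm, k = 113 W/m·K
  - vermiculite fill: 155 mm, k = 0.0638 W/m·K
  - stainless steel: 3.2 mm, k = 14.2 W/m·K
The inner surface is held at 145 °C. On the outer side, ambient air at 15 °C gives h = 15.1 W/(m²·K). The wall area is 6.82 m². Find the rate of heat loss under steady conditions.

Model the wall as resistances in series:
R_brass = L/(kA) = 0.0029/(113×6.82) = 3.763×10^-6 K/W
R_vermiculite fill = L/(kA) = 0.155/(0.0638×6.82) = 0.3562 K/W
R_stainless steel = L/(kA) = 0.0032/(14.2×6.82) = 3.304×10^-5 K/W
R_outer film = 1/(h_o·A) = 1/(15.1×6.82) = 0.00971 K/W
R_total = 0.366 K/W
Q = ΔT / R_total = 130 / 0.366

Q ≈ 355 W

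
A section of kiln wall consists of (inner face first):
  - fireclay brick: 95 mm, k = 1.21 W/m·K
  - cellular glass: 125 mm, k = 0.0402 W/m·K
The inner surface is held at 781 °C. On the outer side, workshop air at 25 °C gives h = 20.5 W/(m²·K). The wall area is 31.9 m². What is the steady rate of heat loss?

Treating each layer as a thermal resistance in series:
R_fireclay brick = L/(kA) = 0.095/(1.21×31.9) = 0.002461 K/W
R_cellular glass = L/(kA) = 0.125/(0.0402×31.9) = 0.09748 K/W
R_outer film = 1/(h_o·A) = 1/(20.5×31.9) = 0.001529 K/W
R_total = 0.1015 K/W
Q = ΔT / R_total = 756 / 0.1015

Q ≈ 7450 W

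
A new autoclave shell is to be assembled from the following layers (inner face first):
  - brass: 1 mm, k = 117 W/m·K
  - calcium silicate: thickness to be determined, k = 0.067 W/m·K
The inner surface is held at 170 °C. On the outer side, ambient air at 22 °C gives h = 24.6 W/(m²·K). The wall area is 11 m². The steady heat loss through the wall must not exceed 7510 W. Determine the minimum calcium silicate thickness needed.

L ≈ 11.8 mm

Treating each layer as a thermal resistance in series:
R_brass = L/(kA) = 0.001/(117×11) = 7.77×10^-7 K/W
R_outer film = 1/(h_o·A) = 1/(24.6×11) = 0.003695 K/W
Sum of the known resistances R_other = 0.003696 K/W
Required total resistance R_tot = ΔT/Q_allow = 148/7510 = 0.01971 K/W
R_calcium silicate = R_tot − R_other = 0.01601 K/W
L = R·k·A = 0.01601×0.067×11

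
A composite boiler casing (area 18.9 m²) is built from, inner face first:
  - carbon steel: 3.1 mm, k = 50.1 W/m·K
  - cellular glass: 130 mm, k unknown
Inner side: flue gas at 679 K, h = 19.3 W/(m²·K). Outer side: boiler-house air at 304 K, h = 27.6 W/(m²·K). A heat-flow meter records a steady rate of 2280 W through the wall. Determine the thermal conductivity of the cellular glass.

k ≈ 0.043 W/(m·K)

Model the wall as resistances in series:
R_inner film = 1/(h_i·A) = 1/(19.3×18.9) = 0.002741 K/W
R_carbon steel = L/(kA) = 0.0031/(50.1×18.9) = 3.274×10^-6 K/W
R_outer film = 1/(h_o·A) = 1/(27.6×18.9) = 0.001917 K/W
Sum of known resistances R_other = 0.004662 K/W
Total R = ΔT/Q = 375/2280 = 0.1645 K/W
R_cellular glass = R_total − R_other = 0.1598 K/W
k = L/(R·A) = 0.13/(0.1598×18.9)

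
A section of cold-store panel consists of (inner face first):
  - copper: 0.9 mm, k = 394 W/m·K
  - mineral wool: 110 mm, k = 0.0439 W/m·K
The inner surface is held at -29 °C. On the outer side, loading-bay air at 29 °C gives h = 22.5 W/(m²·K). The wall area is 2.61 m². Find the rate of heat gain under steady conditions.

Series thermal resistances:
R_copper = L/(kA) = 0.0009/(394×2.61) = 8.752×10^-7 K/W
R_mineral wool = L/(kA) = 0.11/(0.0439×2.61) = 0.96 K/W
R_outer film = 1/(h_o·A) = 1/(22.5×2.61) = 0.01703 K/W
R_total = 0.9771 K/W
Q = ΔT / R_total = 58 / 0.9771

Q ≈ 59.4 W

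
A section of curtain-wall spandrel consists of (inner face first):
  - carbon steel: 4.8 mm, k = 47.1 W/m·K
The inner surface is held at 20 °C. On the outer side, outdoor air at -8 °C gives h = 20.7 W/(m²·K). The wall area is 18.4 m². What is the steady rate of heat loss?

Q ≈ 10600 W

Using the resistance-network approach (series):
R_carbon steel = L/(kA) = 0.0048/(47.1×18.4) = 5.539×10^-6 K/W
R_outer film = 1/(h_o·A) = 1/(20.7×18.4) = 0.002625 K/W
R_total = 0.002631 K/W
Q = ΔT / R_total = 28 / 0.002631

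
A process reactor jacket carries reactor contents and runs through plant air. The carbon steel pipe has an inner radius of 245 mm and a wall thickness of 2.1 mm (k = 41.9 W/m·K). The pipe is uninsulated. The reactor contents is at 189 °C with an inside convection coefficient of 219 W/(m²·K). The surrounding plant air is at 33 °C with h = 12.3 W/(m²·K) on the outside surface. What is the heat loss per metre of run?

Treating each annulus and film as a series resistance:
R_inner film = 1/(h_i·2πr₁L) = 1/(219×2π×0.245×1) = 0.002966 K/W
R_carbon steel pipe wall = ln(247.1/245)/(2π×41.9×1) = 3.242×10^-5 K/W
R_outer film = 1/(h_o·2πr_oL) = 1/(12.3×2π×0.2471×1) = 0.05237 K/W
R_total = 0.05536 K/W
Q = ΔT/R_total = 156/0.05536

q′ ≈ 2820 W/m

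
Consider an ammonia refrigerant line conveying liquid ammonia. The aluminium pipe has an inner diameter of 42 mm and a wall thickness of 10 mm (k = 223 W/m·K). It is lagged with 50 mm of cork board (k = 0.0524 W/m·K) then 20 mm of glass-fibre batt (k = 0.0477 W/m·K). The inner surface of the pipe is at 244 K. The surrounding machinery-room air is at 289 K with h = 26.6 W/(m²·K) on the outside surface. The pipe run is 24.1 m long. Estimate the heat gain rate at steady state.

Q ≈ 292 W

For a radial system each layer contributes R = ln(r_out/r_in)/(2πkL); films add R = 1/(hA).
R_aluminium pipe wall = ln(31/21)/(2π×223×24.1) = 1.153×10^-5 K/W
R_cork board = ln(81/31)/(2π×0.0524×24.1) = 0.121 K/W
R_glass-fibre batt = ln(101/81)/(2π×0.0477×24.1) = 0.03055 K/W
R_outer film = 1/(h_o·2πr_oL) = 1/(26.6×2π×0.101×24.1) = 0.002458 K/W
R_total = 0.1541 K/W
Q = ΔT/R_total = 45/0.1541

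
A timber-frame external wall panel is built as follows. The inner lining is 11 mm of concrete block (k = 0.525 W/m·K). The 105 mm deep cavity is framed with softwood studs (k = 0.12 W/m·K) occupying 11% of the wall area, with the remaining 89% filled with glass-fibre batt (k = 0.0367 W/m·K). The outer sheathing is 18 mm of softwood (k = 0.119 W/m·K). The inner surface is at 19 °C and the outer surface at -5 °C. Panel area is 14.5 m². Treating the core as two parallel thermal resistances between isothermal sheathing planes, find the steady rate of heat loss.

Sheathing layers in series; stud and cavity paths in parallel between them.
R_inner = 0.011/(0.525×14.5) = 0.001445 K/W
R_stud  = 0.105/(0.12×0.11×14.5) = 0.5486 K/W
R_cav   = 0.105/(0.0367×0.89×14.5) = 0.2217 K/W
1/R_core = 1/R_stud + 1/R_cav → R_core = 0.1579 K/W
R_outer = 0.018/(0.119×14.5) = 0.01043 K/W
R_total = 0.1698 K/W
Q = ΔT/R_total = 24/0.1698

Q ≈ 141 W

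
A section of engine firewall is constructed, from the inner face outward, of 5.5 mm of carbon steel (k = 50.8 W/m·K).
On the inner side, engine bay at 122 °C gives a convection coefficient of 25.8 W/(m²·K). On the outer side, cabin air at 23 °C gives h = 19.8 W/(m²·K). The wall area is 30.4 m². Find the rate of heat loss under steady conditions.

Q ≈ 33700 W

Series thermal resistances:
R_inner film = 1/(h_i·A) = 1/(25.8×30.4) = 0.001275 K/W
R_carbon steel = L/(kA) = 0.0055/(50.8×30.4) = 3.561×10^-6 K/W
R_outer film = 1/(h_o·A) = 1/(19.8×30.4) = 0.001661 K/W
R_total = 0.00294 K/W
Q = ΔT / R_total = 99 / 0.00294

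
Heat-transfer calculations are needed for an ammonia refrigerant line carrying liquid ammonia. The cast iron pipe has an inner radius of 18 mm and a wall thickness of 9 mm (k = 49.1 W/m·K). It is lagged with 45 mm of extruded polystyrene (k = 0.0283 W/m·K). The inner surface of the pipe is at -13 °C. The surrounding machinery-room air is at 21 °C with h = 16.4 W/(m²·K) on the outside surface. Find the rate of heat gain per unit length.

Cylindrical conduction, so R = ln(r₂/r₁)/(2πkL) per layer, in series:
R_cast iron pipe wall = ln(27/18)/(2π×49.1×1) = 0.001314 K/W
R_extruded polystyrene = ln(72/27)/(2π×0.0283×1) = 5.516 K/W
R_outer film = 1/(h_o·2πr_oL) = 1/(16.4×2π×0.072×1) = 0.1348 K/W
R_total = 5.652 K/W
Q = ΔT/R_total = 34/5.652

q′ ≈ 6.02 W/m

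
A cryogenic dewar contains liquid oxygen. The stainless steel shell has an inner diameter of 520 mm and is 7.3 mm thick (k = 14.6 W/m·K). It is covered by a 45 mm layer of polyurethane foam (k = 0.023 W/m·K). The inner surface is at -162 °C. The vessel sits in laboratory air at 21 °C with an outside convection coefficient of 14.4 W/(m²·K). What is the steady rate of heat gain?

Radial (spherical) resistances in series:
R_stainless steel shell = (1/0.26 − 1/0.2673)/(4π×14.6) = 5.725×10^-4 K/W
R_polyurethane foam = (1/0.2673 − 1/0.3123)/(4π×0.023) = 1.865 K/W
R_outer film = 1/(h·4πr_o²) = 1/(14.4×4π×0.3123²) = 0.05666 K/W
R_total = 1.922 K/W
Q = ΔT/R_total = 183/1.922

Q ≈ 95.2 W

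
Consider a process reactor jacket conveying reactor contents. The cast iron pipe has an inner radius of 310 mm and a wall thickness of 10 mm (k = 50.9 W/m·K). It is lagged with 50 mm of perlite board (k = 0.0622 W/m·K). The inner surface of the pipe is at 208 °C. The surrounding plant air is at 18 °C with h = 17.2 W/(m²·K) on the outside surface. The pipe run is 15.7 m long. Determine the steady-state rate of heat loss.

Q ≈ 7520 W

Per-layer cylindrical resistances, series-summed:
R_cast iron pipe wall = ln(320/310)/(2π×50.9×15.7) = 6.323×10^-6 K/W
R_perlite board = ln(370/320)/(2π×0.0622×15.7) = 0.02366 K/W
R_outer film = 1/(h_o·2πr_oL) = 1/(17.2×2π×0.37×15.7) = 0.001593 K/W
R_total = 0.02526 K/W
Q = ΔT/R_total = 190/0.02526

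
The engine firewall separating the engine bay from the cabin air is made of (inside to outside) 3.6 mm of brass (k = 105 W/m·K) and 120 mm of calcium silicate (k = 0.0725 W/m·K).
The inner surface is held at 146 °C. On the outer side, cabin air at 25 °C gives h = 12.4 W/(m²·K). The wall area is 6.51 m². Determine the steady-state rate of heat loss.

Thermal resistances in series:
R_brass = L/(kA) = 0.0036/(105×6.51) = 5.267×10^-6 K/W
R_calcium silicate = L/(kA) = 0.12/(0.0725×6.51) = 0.2543 K/W
R_outer film = 1/(h_o·A) = 1/(12.4×6.51) = 0.01239 K/W
R_total = 0.2666 K/W
Q = ΔT / R_total = 121 / 0.2666

Q ≈ 454 W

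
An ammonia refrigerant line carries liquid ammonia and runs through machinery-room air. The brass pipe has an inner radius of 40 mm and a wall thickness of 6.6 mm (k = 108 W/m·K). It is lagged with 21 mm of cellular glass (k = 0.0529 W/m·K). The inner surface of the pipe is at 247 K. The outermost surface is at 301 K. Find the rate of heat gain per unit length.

q′ ≈ 48.2 W/m

For a radial system each layer contributes R = ln(r_out/r_in)/(2πkL); films add R = 1/(hA).
R_brass pipe wall = ln(46.6/40)/(2π×108×1) = 2.251×10^-4 K/W
R_cellular glass = ln(67.6/46.6)/(2π×0.0529×1) = 1.119 K/W
R_total = 1.119 K/W
Q = ΔT/R_total = 54/1.119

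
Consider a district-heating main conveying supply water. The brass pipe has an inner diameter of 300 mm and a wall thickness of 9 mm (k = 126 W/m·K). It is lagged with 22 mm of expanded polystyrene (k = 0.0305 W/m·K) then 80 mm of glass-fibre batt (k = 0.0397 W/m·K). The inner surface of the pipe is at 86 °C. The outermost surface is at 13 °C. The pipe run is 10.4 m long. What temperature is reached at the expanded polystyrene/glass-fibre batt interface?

Cylindrical conduction, so R = ln(r₂/r₁)/(2πkL) per layer, in series:
R_brass pipe wall = ln(159/150)/(2π×126×10.4) = 7.077×10^-6 K/W
R_expanded polystyrene = ln(181/159)/(2π×0.0305×10.4) = 0.06502 K/W
R_glass-fibre batt = ln(261/181)/(2π×0.0397×10.4) = 0.1411 K/W
R_total = 0.2061 K/W
Q = ΔT/R_total = 73/0.2061
Q = 354 W
T_interface = T_inner − Q·ΣR(inner→interface) = 86 − 354×0.06503

T ≈ 63 °C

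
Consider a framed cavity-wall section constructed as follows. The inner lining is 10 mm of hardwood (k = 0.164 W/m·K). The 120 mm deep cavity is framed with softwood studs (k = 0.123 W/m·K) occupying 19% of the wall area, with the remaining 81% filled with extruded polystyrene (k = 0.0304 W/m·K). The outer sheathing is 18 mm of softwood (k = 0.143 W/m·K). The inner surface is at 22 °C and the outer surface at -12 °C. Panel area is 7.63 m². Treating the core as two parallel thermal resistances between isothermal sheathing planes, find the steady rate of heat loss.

Sheathing layers in series; stud and cavity paths in parallel between them.
R_inner = 0.01/(0.164×7.63) = 0.007992 K/W
R_stud  = 0.12/(0.123×0.19×7.63) = 0.673 K/W
R_cav   = 0.12/(0.0304×0.81×7.63) = 0.6387 K/W
1/R_core = 1/R_stud + 1/R_cav → R_core = 0.3277 K/W
R_outer = 0.018/(0.143×7.63) = 0.0165 K/W
R_total = 0.3522 K/W
Q = ΔT/R_total = 34/0.3522

Q ≈ 96.5 W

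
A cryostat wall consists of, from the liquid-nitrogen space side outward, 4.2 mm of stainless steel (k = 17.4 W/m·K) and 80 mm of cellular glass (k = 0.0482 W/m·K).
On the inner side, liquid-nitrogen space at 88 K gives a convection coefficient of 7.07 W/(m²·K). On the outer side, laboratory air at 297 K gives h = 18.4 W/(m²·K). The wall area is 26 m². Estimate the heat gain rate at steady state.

Q ≈ 2930 W

Thermal resistances in series:
R_inner film = 1/(h_i·A) = 1/(7.07×26) = 0.00544 K/W
R_stainless steel = L/(kA) = 0.0042/(17.4×26) = 9.284×10^-6 K/W
R_cellular glass = L/(kA) = 0.08/(0.0482×26) = 0.06384 K/W
R_outer film = 1/(h_o·A) = 1/(18.4×26) = 0.00209 K/W
R_total = 0.07138 K/W
Q = ΔT / R_total = 209 / 0.07138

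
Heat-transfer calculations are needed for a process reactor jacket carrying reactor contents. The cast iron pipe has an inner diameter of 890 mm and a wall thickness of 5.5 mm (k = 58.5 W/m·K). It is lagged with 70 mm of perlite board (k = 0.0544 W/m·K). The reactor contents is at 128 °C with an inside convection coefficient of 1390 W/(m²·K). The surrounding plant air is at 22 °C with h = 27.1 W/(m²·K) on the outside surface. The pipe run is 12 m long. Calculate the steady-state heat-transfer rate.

Radial resistances (cylindrical: R_cond = ln(r_o/r_i)/(2πkL), R_conv = 1/(h·2πrL)):
R_inner film = 1/(h_i·2πr₁L) = 1/(1390×2π×0.445×12) = 2.144×10^-5 K/W
R_cast iron pipe wall = ln(450.5/445)/(2π×58.5×12) = 2.785×10^-6 K/W
R_perlite board = ln(520.5/450.5)/(2π×0.0544×12) = 0.03521 K/W
R_outer film = 1/(h_o·2πr_oL) = 1/(27.1×2π×0.5205×12) = 9.403×10^-4 K/W
R_total = 0.03618 K/W
Q = ΔT/R_total = 106/0.03618

Q ≈ 2930 W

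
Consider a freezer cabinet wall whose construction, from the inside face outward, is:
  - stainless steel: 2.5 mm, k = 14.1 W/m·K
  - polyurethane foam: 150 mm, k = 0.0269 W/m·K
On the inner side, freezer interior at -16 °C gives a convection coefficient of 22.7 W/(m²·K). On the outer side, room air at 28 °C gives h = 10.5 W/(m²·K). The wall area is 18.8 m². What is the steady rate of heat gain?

Q ≈ 145 W

Thermal resistances in series:
R_inner film = 1/(h_i·A) = 1/(22.7×18.8) = 0.002343 K/W
R_stainless steel = L/(kA) = 0.0025/(14.1×18.8) = 9.431×10^-6 K/W
R_polyurethane foam = L/(kA) = 0.15/(0.0269×18.8) = 0.2966 K/W
R_outer film = 1/(h_o·A) = 1/(10.5×18.8) = 0.005066 K/W
R_total = 0.304 K/W
Q = ΔT / R_total = 44 / 0.304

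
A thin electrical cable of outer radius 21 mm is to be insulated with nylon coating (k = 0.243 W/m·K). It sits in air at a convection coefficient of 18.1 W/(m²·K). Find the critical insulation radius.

r_cr ≈ 13.4 mm

For a cylinder r_cr = k/h = 0.243/18.1
r_cr = 13.4 mm; since the bare radius (21 mm) is above r_cr, any added insulation will reduce heat loss.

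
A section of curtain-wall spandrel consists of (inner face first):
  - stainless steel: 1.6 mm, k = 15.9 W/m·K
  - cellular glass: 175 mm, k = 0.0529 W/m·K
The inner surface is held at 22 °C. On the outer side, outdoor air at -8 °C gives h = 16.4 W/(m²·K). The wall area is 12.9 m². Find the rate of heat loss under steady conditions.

Q ≈ 115 W

Series thermal resistances:
R_stainless steel = L/(kA) = 0.0016/(15.9×12.9) = 7.801×10^-6 K/W
R_cellular glass = L/(kA) = 0.175/(0.0529×12.9) = 0.2564 K/W
R_outer film = 1/(h_o·A) = 1/(16.4×12.9) = 0.004727 K/W
R_total = 0.2612 K/W
Q = ΔT / R_total = 30 / 0.2612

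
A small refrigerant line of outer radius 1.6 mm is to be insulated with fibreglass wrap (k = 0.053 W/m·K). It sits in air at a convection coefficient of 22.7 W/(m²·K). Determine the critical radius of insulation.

r_cr ≈ 2.33 mm

For a cylinder r_cr = k/h = 0.053/22.7
r_cr = 2.33 mm; since the bare radius (1.6 mm) is below r_cr, adding a thin layer of insulation will *increase* heat loss.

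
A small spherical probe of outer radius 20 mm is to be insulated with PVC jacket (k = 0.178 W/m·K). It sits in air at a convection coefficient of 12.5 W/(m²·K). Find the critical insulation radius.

r_cr ≈ 28.5 mm

For a sphere r_cr = 2k/h = 2×0.178/12.5
r_cr = 28.5 mm; since the bare radius (20 mm) is below r_cr, adding a thin layer of insulation will *increase* heat loss.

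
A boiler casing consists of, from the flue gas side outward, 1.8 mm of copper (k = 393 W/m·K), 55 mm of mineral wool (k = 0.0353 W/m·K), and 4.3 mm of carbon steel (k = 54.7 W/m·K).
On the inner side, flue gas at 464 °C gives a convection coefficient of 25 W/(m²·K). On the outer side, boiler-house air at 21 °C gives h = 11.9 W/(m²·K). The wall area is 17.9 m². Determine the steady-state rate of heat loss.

Model the wall as resistances in series:
R_inner film = 1/(h_i·A) = 1/(25×17.9) = 0.002235 K/W
R_copper = L/(kA) = 0.0018/(393×17.9) = 2.559×10^-7 K/W
R_mineral wool = L/(kA) = 0.055/(0.0353×17.9) = 0.08704 K/W
R_carbon steel = L/(kA) = 0.0043/(54.7×17.9) = 4.392×10^-6 K/W
R_outer film = 1/(h_o·A) = 1/(11.9×17.9) = 0.004695 K/W
R_total = 0.09398 K/W
Q = ΔT / R_total = 443 / 0.09398

Q ≈ 4710 W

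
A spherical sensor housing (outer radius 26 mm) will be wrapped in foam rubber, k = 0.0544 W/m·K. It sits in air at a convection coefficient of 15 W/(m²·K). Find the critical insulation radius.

For a sphere r_cr = 2k/h = 2×0.0544/15
r_cr = 7.25 mm; since the bare radius (26 mm) is above r_cr, any added insulation will reduce heat loss.

r_cr ≈ 7.25 mm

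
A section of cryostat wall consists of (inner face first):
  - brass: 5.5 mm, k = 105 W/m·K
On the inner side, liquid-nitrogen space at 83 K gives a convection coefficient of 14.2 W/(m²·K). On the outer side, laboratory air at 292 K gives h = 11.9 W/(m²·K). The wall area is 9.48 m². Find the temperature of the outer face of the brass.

T ≈ 178 K

Thermal resistances in series:
R_inner film = 1/(h_i·A) = 1/(14.2×9.48) = 0.007429 K/W
R_brass = L/(kA) = 0.0055/(105×9.48) = 5.525×10^-6 K/W
R_outer film = 1/(h_o·A) = 1/(11.9×9.48) = 0.008864 K/W
R_total = 0.0163 K/W;  Q = ΔT/R_total = 209/0.0163 = 12820 W
T_interface = T_inner + Q·ΣR(inner→interface) = 83 + 12800×0.007434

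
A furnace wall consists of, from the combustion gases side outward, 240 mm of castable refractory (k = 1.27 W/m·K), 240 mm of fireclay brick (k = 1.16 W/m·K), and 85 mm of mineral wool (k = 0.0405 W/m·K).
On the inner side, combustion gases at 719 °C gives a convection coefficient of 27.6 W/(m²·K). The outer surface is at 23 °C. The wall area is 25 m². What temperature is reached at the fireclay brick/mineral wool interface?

Thermal resistances in series:
R_inner film = 1/(h_i·A) = 1/(27.6×25) = 0.001449 K/W
R_castable refractory = L/(kA) = 0.24/(1.27×25) = 0.007559 K/W
R_fireclay brick = L/(kA) = 0.24/(1.16×25) = 0.008276 K/W
R_mineral wool = L/(kA) = 0.085/(0.0405×25) = 0.08395 K/W
R_total = 0.1012 K/W;  Q = ΔT/R_total = 696/0.1012 = 6875 W
T_interface = T_inner − Q·ΣR(inner→interface) = 719 − 6880×0.01728

T ≈ 600 °C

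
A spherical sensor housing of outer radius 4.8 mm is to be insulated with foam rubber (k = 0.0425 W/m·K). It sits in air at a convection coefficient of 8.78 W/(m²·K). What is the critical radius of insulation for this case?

r_cr ≈ 9.68 mm

For a sphere r_cr = 2k/h = 2×0.0425/8.78
r_cr = 9.68 mm; since the bare radius (4.8 mm) is below r_cr, adding a thin layer of insulation will *increase* heat loss.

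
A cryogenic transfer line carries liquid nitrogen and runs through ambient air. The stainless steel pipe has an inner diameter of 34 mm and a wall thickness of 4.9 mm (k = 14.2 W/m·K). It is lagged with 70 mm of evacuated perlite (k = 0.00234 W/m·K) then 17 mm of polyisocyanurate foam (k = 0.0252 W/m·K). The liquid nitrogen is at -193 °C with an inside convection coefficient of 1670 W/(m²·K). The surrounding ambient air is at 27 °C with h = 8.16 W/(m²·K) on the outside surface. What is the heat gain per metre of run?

Treating each annulus and film as a series resistance:
R_inner film = 1/(h_i·2πr₁L) = 1/(1670×2π×0.017×1) = 0.005606 K/W
R_stainless steel pipe wall = ln(21.9/17)/(2π×14.2×1) = 0.002839 K/W
R_evacuated perlite = ln(91.9/21.9)/(2π×0.00234×1) = 97.55 K/W
R_polyisocyanurate foam = ln(108.9/91.9)/(2π×0.0252×1) = 1.072 K/W
R_outer film = 1/(h_o·2πr_oL) = 1/(8.16×2π×0.1089×1) = 0.1791 K/W
R_total = 98.81 K/W
Q = ΔT/R_total = 220/98.81

q′ ≈ 2.23 W/m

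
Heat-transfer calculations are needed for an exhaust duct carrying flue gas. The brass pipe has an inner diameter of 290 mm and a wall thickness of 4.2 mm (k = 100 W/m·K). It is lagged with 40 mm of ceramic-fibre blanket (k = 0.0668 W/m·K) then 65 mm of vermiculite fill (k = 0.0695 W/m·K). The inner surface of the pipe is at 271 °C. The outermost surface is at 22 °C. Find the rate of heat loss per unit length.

For a radial system each layer contributes R = ln(r_out/r_in)/(2πkL); films add R = 1/(hA).
R_brass pipe wall = ln(149.2/145)/(2π×100×1) = 4.545×10^-5 K/W
R_ceramic-fibre blanket = ln(189.2/149.2)/(2π×0.0668×1) = 0.5659 K/W
R_vermiculite fill = ln(254.2/189.2)/(2π×0.0695×1) = 0.6763 K/W
R_total = 1.242 K/W
Q = ΔT/R_total = 249/1.242

q′ ≈ 200 W/m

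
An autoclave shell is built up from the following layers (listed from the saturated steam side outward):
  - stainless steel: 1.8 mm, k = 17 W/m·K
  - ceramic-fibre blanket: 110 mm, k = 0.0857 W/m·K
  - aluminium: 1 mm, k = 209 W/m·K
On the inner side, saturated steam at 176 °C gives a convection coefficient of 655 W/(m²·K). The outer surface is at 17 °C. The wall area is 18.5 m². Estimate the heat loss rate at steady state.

Treating each layer as a thermal resistance in series:
R_inner film = 1/(h_i·A) = 1/(655×18.5) = 8.253×10^-5 K/W
R_stainless steel = L/(kA) = 0.0018/(17×18.5) = 5.723×10^-6 K/W
R_ceramic-fibre blanket = L/(kA) = 0.11/(0.0857×18.5) = 0.06938 K/W
R_aluminium = L/(kA) = 0.001/(209×18.5) = 2.586×10^-7 K/W
R_total = 0.06947 K/W
Q = ΔT / R_total = 159 / 0.06947

Q ≈ 2290 W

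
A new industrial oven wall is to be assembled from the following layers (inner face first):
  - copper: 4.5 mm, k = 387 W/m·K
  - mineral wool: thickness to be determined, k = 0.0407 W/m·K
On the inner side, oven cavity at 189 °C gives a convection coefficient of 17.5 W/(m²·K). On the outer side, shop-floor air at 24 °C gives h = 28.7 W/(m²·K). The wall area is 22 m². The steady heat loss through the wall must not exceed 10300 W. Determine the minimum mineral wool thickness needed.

Using the resistance-network approach (series):
R_inner film = 1/(h_i·A) = 1/(17.5×22) = 0.002597 K/W
R_copper = L/(kA) = 0.0045/(387×22) = 5.285×10^-7 K/W
R_outer film = 1/(h_o·A) = 1/(28.7×22) = 0.001584 K/W
Sum of the known resistances R_other = 0.004182 K/W
Required total resistance R_tot = ΔT/Q_allow = 165/10300 = 0.01602 K/W
R_mineral wool = R_tot − R_other = 0.01184 K/W
L = R·k·A = 0.01184×0.0407×22

L ≈ 10.6 mm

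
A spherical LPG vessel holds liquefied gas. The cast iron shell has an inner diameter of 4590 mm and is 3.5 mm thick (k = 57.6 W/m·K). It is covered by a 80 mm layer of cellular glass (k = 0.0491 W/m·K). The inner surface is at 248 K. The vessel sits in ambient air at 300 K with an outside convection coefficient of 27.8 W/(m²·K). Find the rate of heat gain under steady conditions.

Q ≈ 2150 W

Radial (spherical) resistances in series:
R_cast iron shell = (1/2.295 − 1/2.2985)/(4π×57.6) = 9.167×10^-7 K/W
R_cellular glass = (1/2.2985 − 1/2.3785)/(4π×0.0491) = 0.02372 K/W
R_outer film = 1/(h·4πr_o²) = 1/(27.8×4π×2.3785²) = 5.06×10^-4 K/W
R_total = 0.02422 K/W
Q = ΔT/R_total = 52/0.02422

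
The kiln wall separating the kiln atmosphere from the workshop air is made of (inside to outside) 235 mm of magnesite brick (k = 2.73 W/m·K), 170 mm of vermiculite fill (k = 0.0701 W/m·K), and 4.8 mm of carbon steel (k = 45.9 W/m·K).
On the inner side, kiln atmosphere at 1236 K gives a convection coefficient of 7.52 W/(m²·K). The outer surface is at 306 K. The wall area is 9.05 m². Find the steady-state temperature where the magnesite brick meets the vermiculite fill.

Series thermal resistances:
R_inner film = 1/(h_i·A) = 1/(7.52×9.05) = 0.01469 K/W
R_magnesite brick = L/(kA) = 0.235/(2.73×9.05) = 0.009512 K/W
R_vermiculite fill = L/(kA) = 0.17/(0.0701×9.05) = 0.268 K/W
R_carbon steel = L/(kA) = 0.0048/(45.9×9.05) = 1.156×10^-5 K/W
R_total = 0.2922 K/W;  Q = ΔT/R_total = 930/0.2922 = 3183 W
T_interface = T_inner − Q·ΣR(inner→interface) = 1236 − 3180×0.02421

T ≈ 1160 K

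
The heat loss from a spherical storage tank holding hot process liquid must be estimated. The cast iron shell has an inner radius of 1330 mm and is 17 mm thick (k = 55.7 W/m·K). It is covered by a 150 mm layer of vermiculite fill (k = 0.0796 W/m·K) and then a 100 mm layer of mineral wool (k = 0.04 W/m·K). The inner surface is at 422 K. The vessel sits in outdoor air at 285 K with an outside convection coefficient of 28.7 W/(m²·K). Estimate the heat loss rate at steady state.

For a spherical shell R = (1/r₁ − 1/r₂)/(4πk); film R = 1/(h·4πr²). In series:
R_cast iron shell = (1/1.33 − 1/1.347)/(4π×55.7) = 1.356×10^-5 K/W
R_vermiculite fill = (1/1.347 − 1/1.497)/(4π×0.0796) = 0.07437 K/W
R_mineral wool = (1/1.497 − 1/1.597)/(4π×0.04) = 0.08322 K/W
R_outer film = 1/(h·4πr_o²) = 1/(28.7×4π×1.597²) = 0.001087 K/W
R_total = 0.1587 K/W
Q = ΔT/R_total = 137/0.1587

Q ≈ 863 W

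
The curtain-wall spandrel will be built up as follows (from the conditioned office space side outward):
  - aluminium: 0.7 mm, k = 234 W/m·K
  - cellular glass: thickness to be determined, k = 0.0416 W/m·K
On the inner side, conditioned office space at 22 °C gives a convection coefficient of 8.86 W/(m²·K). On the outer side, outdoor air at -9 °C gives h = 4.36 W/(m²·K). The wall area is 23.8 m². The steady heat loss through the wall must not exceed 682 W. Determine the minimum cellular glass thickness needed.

Series thermal resistances:
R_inner film = 1/(h_i·A) = 1/(8.86×23.8) = 0.004742 K/W
R_aluminium = L/(kA) = 0.0007/(234×23.8) = 1.257×10^-7 K/W
R_outer film = 1/(h_o·A) = 1/(4.36×23.8) = 0.009637 K/W
Sum of the known resistances R_other = 0.01438 K/W
Required total resistance R_tot = ΔT/Q_allow = 31/682 = 0.04545 K/W
R_cellular glass = R_tot − R_other = 0.03108 K/W
L = R·k·A = 0.03108×0.0416×23.8

L ≈ 30.8 mm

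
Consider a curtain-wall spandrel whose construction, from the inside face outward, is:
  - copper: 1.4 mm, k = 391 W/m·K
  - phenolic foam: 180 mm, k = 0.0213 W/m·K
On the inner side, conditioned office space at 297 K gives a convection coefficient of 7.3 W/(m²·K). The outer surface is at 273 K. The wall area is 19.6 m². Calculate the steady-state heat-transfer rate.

Model the wall as resistances in series:
R_inner film = 1/(h_i·A) = 1/(7.3×19.6) = 0.006989 K/W
R_copper = L/(kA) = 0.0014/(391×19.6) = 1.827×10^-7 K/W
R_phenolic foam = L/(kA) = 0.18/(0.0213×19.6) = 0.4312 K/W
R_total = 0.4381 K/W
Q = ΔT / R_total = 24 / 0.4381

Q ≈ 54.8 W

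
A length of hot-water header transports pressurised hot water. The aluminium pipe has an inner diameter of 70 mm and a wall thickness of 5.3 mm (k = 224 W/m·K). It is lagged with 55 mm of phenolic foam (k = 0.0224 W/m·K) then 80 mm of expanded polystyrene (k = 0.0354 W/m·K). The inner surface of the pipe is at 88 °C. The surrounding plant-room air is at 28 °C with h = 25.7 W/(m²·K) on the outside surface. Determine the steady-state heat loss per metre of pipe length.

For a radial system each layer contributes R = ln(r_out/r_in)/(2πkL); films add R = 1/(hA).
R_aluminium pipe wall = ln(40.3/35)/(2π×224×1) = 1.002×10^-4 K/W
R_phenolic foam = ln(95.3/40.3)/(2π×0.0224×1) = 6.115 K/W
R_expanded polystyrene = ln(175.3/95.3)/(2π×0.0354×1) = 2.74 K/W
R_outer film = 1/(h_o·2πr_oL) = 1/(25.7×2π×0.1753×1) = 0.03533 K/W
R_total = 8.891 K/W
Q = ΔT/R_total = 60/8.891

q′ ≈ 6.75 W/m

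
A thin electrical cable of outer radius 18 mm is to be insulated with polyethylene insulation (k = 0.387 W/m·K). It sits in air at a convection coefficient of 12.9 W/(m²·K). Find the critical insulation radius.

For a cylinder r_cr = k/h = 0.387/12.9
r_cr = 30 mm; since the bare radius (18 mm) is below r_cr, adding a thin layer of insulation will *increase* heat loss.

r_cr ≈ 30 mm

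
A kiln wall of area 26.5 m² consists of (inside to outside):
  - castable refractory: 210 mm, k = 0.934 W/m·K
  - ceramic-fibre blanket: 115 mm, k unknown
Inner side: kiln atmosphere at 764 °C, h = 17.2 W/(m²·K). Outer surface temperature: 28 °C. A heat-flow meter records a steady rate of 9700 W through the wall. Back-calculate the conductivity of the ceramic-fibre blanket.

k ≈ 0.0666 W/(m·K)

Treating each layer as a thermal resistance in series:
R_inner film = 1/(h_i·A) = 1/(17.2×26.5) = 0.002194 K/W
R_castable refractory = L/(kA) = 0.21/(0.934×26.5) = 0.008485 K/W
Sum of known resistances R_other = 0.01068 K/W
Total R = ΔT/Q = 736/9700 = 0.07588 K/W
R_ceramic-fibre blanket = R_total − R_other = 0.0652 K/W
k = L/(R·A) = 0.115/(0.0652×26.5)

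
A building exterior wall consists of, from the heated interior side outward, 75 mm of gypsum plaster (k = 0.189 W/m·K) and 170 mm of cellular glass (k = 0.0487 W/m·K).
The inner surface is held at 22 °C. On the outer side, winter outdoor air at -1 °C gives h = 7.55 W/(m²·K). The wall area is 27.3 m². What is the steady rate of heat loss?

Series thermal resistances:
R_gypsum plaster = L/(kA) = 0.075/(0.189×27.3) = 0.01454 K/W
R_cellular glass = L/(kA) = 0.17/(0.0487×27.3) = 0.1279 K/W
R_outer film = 1/(h_o·A) = 1/(7.55×27.3) = 0.004852 K/W
R_total = 0.1473 K/W
Q = ΔT / R_total = 23 / 0.1473

Q ≈ 156 W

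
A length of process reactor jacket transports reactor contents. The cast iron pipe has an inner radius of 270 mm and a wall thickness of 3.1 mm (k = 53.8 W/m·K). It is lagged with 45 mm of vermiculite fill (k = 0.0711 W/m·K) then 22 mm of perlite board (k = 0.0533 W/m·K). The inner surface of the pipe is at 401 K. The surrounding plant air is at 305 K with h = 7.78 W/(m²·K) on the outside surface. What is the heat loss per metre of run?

Per-layer cylindrical resistances, series-summed:
R_cast iron pipe wall = ln(273.1/270)/(2π×53.8×1) = 3.377×10^-5 K/W
R_vermiculite fill = ln(318.1/273.1)/(2π×0.0711×1) = 0.3414 K/W
R_perlite board = ln(340.1/318.1)/(2π×0.0533×1) = 0.1997 K/W
R_outer film = 1/(h_o·2πr_oL) = 1/(7.78×2π×0.3401×1) = 0.06015 K/W
R_total = 0.6013 K/W
Q = ΔT/R_total = 96/0.6013

q′ ≈ 160 W/m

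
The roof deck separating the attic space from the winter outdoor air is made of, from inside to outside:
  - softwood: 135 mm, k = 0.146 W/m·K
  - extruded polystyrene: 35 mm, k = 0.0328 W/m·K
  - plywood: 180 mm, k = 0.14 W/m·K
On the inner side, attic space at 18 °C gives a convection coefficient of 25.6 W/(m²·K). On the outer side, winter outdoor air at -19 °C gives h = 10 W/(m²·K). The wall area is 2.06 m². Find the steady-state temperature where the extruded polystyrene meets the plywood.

T ≈ -3.99 °C

Model the wall as resistances in series:
R_inner film = 1/(h_i·A) = 1/(25.6×2.06) = 0.01896 K/W
R_softwood = L/(kA) = 0.135/(0.146×2.06) = 0.4489 K/W
R_extruded polystyrene = L/(kA) = 0.035/(0.0328×2.06) = 0.518 K/W
R_plywood = L/(kA) = 0.18/(0.14×2.06) = 0.6241 K/W
R_outer film = 1/(h_o·A) = 1/(10×2.06) = 0.04854 K/W
R_total = 1.658 K/W;  Q = ΔT/R_total = 37/1.658 = 22.31 W
T_interface = T_inner − Q·ΣR(inner→interface) = 18 − 22.3×0.9858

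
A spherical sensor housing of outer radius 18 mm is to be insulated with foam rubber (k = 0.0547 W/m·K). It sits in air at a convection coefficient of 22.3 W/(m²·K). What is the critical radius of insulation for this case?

r_cr ≈ 4.91 mm

For a sphere r_cr = 2k/h = 2×0.0547/22.3
r_cr = 4.91 mm; since the bare radius (18 mm) is above r_cr, any added insulation will reduce heat loss.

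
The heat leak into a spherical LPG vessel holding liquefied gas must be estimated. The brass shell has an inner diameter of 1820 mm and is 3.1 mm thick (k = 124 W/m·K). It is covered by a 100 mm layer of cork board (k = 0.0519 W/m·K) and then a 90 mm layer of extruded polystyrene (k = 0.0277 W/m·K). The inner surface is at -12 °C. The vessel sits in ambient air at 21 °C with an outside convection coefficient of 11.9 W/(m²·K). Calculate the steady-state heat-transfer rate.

Q ≈ 82 W

Spherical conduction: R = (1/r_in − 1/r_out)/(4πk) per layer; series-sum.
R_brass shell = (1/0.91 − 1/0.9131)/(4π×124) = 2.394×10^-6 K/W
R_cork board = (1/0.9131 − 1/1.0131)/(4π×0.0519) = 0.1657 K/W
R_extruded polystyrene = (1/1.0131 − 1/1.1031)/(4π×0.0277) = 0.2314 K/W
R_outer film = 1/(h·4πr_o²) = 1/(11.9×4π×1.1031²) = 0.005496 K/W
R_total = 0.4026 K/W
Q = ΔT/R_total = 33/0.4026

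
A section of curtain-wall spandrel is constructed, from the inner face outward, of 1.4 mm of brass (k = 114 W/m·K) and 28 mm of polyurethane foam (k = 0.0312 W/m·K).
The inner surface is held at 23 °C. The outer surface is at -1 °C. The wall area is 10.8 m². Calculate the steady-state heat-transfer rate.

Model the wall as resistances in series:
R_brass = L/(kA) = 0.0014/(114×10.8) = 1.137×10^-6 K/W
R_polyurethane foam = L/(kA) = 0.028/(0.0312×10.8) = 0.0831 K/W
R_total = 0.0831 K/W
Q = ΔT / R_total = 24 / 0.0831

Q ≈ 289 W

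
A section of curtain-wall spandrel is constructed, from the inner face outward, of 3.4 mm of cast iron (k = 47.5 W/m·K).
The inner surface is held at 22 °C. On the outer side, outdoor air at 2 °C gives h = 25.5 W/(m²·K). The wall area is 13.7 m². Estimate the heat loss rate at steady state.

Q ≈ 6970 W

Using the resistance-network approach (series):
R_cast iron = L/(kA) = 0.0034/(47.5×13.7) = 5.225×10^-6 K/W
R_outer film = 1/(h_o·A) = 1/(25.5×13.7) = 0.002862 K/W
R_total = 0.002868 K/W
Q = ΔT / R_total = 20 / 0.002868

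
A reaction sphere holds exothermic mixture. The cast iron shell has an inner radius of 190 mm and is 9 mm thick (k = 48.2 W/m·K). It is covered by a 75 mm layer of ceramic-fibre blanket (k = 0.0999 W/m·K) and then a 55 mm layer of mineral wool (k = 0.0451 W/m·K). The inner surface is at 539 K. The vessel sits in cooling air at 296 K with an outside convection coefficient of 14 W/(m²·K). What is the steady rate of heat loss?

Spherical conduction: R = (1/r_in − 1/r_out)/(4πk) per layer; series-sum.
R_cast iron shell = (1/0.19 − 1/0.199)/(4π×48.2) = 3.93×10^-4 K/W
R_ceramic-fibre blanket = (1/0.199 − 1/0.274)/(4π×0.0999) = 1.096 K/W
R_mineral wool = (1/0.274 − 1/0.329)/(4π×0.0451) = 1.077 K/W
R_outer film = 1/(h·4πr_o²) = 1/(14×4π×0.329²) = 0.05251 K/W
R_total = 2.225 K/W
Q = ΔT/R_total = 243/2.225

Q ≈ 109 W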